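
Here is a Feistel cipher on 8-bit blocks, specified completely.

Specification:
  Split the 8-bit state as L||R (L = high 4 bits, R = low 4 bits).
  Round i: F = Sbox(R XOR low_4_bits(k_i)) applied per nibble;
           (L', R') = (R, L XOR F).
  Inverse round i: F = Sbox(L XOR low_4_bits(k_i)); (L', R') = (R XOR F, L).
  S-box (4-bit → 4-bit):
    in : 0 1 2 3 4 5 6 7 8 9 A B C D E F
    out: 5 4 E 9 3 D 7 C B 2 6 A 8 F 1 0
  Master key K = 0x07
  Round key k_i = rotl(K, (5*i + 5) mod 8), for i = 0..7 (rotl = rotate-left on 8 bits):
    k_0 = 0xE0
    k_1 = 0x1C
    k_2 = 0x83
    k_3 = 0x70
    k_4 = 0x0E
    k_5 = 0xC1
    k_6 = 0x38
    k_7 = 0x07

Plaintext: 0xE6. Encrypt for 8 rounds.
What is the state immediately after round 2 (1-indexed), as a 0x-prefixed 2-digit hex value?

s_0 = plaintext = 0xE6
s_1 = Round(s_0, k_0) = 0x69
s_2 = Round(s_1, k_1) = 0x9B
s_3 = Round(s_2, k_2) = 0xB2
s_4 = Round(s_3, k_3) = 0x25
s_5 = Round(s_4, k_4) = 0x58
s_6 = Round(s_5, k_5) = 0x87
s_7 = Round(s_6, k_6) = 0x78
s_8 = Round(s_7, k_7) = 0x87

0x9B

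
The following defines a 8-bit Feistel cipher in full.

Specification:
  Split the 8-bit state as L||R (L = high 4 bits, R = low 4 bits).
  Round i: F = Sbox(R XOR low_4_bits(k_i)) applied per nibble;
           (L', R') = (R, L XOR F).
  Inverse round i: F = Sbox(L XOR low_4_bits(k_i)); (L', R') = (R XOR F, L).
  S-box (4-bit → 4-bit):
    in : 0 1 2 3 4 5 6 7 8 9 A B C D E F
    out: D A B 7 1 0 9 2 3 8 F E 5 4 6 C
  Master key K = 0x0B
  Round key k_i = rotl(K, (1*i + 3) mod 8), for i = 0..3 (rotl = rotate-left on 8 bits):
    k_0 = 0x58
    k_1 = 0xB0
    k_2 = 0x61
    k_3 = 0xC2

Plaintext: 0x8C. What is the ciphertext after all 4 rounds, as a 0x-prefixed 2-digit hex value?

0x9A

s_0 = plaintext = 0x8C
s_1 = Round(s_0, k_0) = 0xC9
s_2 = Round(s_1, k_1) = 0x94
s_3 = Round(s_2, k_2) = 0x49
s_4 = Round(s_3, k_3) = 0x9A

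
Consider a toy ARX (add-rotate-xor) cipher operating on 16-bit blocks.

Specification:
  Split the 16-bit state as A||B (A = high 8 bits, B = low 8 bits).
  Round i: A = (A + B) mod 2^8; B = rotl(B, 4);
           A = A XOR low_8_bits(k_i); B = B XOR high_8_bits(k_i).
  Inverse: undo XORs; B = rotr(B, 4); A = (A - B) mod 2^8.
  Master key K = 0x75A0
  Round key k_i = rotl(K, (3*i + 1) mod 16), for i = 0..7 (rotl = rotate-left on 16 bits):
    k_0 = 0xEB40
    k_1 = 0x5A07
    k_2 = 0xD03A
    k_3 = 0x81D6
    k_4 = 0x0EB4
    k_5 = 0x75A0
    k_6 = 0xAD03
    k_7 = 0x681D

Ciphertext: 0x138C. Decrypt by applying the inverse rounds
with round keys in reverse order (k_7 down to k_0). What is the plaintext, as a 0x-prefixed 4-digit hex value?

s_0 = ciphertext = 0x138C
s_1 = InvRound(s_0, k_7) = 0xC04E
s_2 = InvRound(s_1, k_6) = 0x853E
s_3 = InvRound(s_2, k_5) = 0x71B4
s_4 = InvRound(s_3, k_4) = 0x1AAB
s_5 = InvRound(s_4, k_3) = 0x2AA2
s_6 = InvRound(s_5, k_2) = 0xE927
s_7 = InvRound(s_6, k_1) = 0x17D7
s_8 = InvRound(s_7, k_0) = 0x94C3

0x94C3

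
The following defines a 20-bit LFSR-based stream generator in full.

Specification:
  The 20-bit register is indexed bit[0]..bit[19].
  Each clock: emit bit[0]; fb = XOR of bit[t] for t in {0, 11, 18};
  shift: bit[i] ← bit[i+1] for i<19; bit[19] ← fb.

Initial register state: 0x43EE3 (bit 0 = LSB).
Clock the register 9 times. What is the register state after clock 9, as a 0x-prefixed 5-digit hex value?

0xF0A1F

reg_0 = 0x43EE3
clock 1: out=1, reg = 0xA1F71
clock 2: out=1, reg = 0x50FB8
clock 3: out=0, reg = 0x287DC
clock 4: out=0, reg = 0x143EE
clock 5: out=0, reg = 0x0A1F7
clock 6: out=1, reg = 0x850FB
clock 7: out=1, reg = 0xC287D
clock 8: out=1, reg = 0xE143E
clock 9: out=0, reg = 0xF0A1F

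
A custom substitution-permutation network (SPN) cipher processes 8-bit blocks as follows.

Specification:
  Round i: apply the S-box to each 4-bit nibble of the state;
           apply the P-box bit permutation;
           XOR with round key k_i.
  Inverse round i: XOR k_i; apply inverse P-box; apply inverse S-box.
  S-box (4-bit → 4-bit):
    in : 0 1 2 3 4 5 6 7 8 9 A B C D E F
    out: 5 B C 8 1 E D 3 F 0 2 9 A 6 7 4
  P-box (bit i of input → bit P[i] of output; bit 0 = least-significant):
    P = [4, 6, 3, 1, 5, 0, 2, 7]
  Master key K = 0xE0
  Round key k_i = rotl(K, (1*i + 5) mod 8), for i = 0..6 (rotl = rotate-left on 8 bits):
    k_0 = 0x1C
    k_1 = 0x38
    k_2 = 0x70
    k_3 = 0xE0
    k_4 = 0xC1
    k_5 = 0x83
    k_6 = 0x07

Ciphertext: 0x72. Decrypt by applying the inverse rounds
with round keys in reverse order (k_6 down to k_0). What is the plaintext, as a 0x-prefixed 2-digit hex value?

s_0 = ciphertext = 0x72
s_1 = InvRound(s_0, k_6) = 0xE7
s_2 = InvRound(s_1, k_5) = 0x0A
s_3 = InvRound(s_2, k_4) = 0xC5
s_4 = InvRound(s_3, k_3) = 0xE9
s_5 = InvRound(s_4, k_2) = 0xC0
s_6 = InvRound(s_5, k_1) = 0xBE
s_7 = InvRound(s_6, k_0) = 0xB3

0xB3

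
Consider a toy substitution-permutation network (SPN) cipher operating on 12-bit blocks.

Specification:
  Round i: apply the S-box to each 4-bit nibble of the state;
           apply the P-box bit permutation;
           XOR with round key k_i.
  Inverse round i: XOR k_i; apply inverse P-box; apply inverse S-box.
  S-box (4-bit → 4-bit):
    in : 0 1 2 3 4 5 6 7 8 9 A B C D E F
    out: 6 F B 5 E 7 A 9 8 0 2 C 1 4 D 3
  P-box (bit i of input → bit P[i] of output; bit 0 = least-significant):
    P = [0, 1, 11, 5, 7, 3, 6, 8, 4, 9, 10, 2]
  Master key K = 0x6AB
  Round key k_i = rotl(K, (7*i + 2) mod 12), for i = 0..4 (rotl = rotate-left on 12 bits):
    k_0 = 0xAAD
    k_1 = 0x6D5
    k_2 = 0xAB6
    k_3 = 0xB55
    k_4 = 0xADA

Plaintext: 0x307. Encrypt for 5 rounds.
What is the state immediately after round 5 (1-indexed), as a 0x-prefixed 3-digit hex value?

0xB20

s_0 = plaintext = 0x307
s_1 = Round(s_0, k_0) = 0xED4
s_2 = Round(s_1, k_1) = 0xAA3
s_3 = Round(s_2, k_2) = 0x0BF
s_4 = Round(s_3, k_3) = 0xC16
s_5 = Round(s_4, k_4) = 0xB20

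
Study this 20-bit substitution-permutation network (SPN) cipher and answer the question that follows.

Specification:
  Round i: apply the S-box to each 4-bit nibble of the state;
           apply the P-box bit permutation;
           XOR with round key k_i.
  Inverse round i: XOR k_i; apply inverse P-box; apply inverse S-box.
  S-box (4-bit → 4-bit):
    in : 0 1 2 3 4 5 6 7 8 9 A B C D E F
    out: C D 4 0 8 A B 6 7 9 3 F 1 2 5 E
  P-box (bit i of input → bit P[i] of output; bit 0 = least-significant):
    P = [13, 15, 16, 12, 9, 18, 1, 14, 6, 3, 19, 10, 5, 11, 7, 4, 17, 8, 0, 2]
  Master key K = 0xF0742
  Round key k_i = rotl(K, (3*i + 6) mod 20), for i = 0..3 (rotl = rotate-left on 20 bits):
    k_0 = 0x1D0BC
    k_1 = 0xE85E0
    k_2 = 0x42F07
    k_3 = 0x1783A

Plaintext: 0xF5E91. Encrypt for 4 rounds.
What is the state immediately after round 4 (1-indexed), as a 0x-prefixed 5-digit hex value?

s_0 = plaintext = 0xF5E91
s_1 = Round(s_0, k_0) = 0x8ABE9
s_2 = Round(s_1, k_1) = 0x4BA8B
s_3 = Round(s_2, k_2) = 0x195F9
s_4 = Round(s_3, k_3) = 0x70C05

0x70C05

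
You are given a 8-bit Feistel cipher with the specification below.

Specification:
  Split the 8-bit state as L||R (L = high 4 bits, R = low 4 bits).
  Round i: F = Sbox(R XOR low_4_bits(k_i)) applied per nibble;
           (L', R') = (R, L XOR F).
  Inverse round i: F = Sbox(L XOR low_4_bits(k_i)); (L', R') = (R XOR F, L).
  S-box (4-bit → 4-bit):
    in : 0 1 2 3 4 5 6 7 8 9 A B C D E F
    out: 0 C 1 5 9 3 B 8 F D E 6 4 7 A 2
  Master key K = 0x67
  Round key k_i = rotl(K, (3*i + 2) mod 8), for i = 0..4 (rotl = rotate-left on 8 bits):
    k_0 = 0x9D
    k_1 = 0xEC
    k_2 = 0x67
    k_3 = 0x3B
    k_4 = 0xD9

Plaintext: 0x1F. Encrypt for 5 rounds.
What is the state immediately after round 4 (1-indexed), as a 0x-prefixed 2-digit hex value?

s_0 = plaintext = 0x1F
s_1 = Round(s_0, k_0) = 0xF0
s_2 = Round(s_1, k_1) = 0x0B
s_3 = Round(s_2, k_2) = 0xB4
s_4 = Round(s_3, k_3) = 0x49
s_5 = Round(s_4, k_4) = 0x94

0x49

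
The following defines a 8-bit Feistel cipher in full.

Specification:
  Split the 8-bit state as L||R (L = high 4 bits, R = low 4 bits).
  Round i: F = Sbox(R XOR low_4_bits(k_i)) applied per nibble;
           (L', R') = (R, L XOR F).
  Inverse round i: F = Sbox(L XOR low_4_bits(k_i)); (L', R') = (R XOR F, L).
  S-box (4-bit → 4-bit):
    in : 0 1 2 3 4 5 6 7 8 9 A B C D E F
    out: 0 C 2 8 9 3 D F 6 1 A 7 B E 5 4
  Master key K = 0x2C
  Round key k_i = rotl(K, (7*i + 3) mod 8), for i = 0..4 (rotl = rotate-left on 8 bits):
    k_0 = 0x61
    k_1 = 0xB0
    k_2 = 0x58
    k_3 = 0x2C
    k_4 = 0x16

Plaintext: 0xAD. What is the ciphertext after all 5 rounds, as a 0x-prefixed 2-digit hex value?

0xAB

s_0 = plaintext = 0xAD
s_1 = Round(s_0, k_0) = 0xD1
s_2 = Round(s_1, k_1) = 0x11
s_3 = Round(s_2, k_2) = 0x10
s_4 = Round(s_3, k_3) = 0x0A
s_5 = Round(s_4, k_4) = 0xAB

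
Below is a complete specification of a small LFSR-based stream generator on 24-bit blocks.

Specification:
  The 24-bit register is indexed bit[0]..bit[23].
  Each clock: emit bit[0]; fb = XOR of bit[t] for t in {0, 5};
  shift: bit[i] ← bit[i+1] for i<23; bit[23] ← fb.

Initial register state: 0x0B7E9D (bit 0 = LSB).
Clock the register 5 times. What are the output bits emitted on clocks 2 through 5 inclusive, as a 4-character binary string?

reg_0 = 0x0B7E9D
clock 1: out=1, reg = 0x85BF4E
clock 2: out=0, reg = 0x42DFA7
clock 3: out=1, reg = 0x216FD3
clock 4: out=1, reg = 0x90B7E9
clock 5: out=1, reg = 0x485BF4

0111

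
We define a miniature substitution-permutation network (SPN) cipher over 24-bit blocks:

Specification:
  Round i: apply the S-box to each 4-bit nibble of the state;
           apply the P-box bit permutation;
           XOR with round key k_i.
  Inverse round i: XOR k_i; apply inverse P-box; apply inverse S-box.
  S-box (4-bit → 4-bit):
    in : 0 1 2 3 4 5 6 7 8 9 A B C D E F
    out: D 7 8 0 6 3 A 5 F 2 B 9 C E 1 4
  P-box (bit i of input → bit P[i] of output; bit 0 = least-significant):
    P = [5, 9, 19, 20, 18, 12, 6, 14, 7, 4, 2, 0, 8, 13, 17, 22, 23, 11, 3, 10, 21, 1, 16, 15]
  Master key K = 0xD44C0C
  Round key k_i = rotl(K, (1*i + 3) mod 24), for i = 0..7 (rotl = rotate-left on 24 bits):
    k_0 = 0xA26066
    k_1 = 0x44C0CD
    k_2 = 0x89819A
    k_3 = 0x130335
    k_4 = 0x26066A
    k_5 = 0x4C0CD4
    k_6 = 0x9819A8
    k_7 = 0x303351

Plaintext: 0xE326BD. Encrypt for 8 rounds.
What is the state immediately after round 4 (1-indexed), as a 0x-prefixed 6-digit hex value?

0xA98027

s_0 = plaintext = 0xE326BD
s_1 = Round(s_0, k_0) = 0xDE2277
s_2 = Round(s_1, k_1) = 0x8940AE
s_3 = Round(s_2, k_2) = 0xAE793D
s_4 = Round(s_3, k_3) = 0xA98027
s_5 = Round(s_4, k_4) = 0x4CEFCD
s_6 = Round(s_5, k_5) = 0x554B9A
s_7 = Round(s_6, k_6) = 0x2A230B
s_8 = Round(s_7, k_7) = 0xE4FF31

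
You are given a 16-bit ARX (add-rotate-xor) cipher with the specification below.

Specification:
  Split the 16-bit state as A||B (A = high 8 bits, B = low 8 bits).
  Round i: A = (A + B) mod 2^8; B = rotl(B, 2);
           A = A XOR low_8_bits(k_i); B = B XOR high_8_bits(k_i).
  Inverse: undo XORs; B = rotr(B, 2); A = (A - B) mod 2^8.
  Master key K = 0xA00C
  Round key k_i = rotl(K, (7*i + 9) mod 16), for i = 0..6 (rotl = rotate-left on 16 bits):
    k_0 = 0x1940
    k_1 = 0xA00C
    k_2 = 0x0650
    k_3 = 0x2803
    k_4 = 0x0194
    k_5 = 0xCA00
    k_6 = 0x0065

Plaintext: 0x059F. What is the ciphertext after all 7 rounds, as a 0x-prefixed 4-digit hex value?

0xDFC3

s_0 = plaintext = 0x059F
s_1 = Round(s_0, k_0) = 0xE467
s_2 = Round(s_1, k_1) = 0x473D
s_3 = Round(s_2, k_2) = 0xD4F2
s_4 = Round(s_3, k_3) = 0xC5E3
s_5 = Round(s_4, k_4) = 0x3C8E
s_6 = Round(s_5, k_5) = 0xCAF0
s_7 = Round(s_6, k_6) = 0xDFC3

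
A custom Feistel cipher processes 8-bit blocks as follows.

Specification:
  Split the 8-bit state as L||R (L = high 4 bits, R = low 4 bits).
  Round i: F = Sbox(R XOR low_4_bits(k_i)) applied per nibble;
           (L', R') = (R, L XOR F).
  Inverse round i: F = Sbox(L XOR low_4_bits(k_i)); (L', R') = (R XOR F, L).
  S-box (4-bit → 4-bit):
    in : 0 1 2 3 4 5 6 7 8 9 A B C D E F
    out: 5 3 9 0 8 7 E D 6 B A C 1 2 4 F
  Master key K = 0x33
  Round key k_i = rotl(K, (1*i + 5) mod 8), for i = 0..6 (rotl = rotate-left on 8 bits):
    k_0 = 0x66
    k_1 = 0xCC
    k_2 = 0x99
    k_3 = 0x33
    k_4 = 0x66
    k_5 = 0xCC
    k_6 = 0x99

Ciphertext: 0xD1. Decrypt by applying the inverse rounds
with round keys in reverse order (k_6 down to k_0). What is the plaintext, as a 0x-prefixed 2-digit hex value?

0x6A

s_0 = ciphertext = 0xD1
s_1 = InvRound(s_0, k_6) = 0x9D
s_2 = InvRound(s_1, k_5) = 0xA9
s_3 = InvRound(s_2, k_4) = 0x8A
s_4 = InvRound(s_3, k_3) = 0x68
s_5 = InvRound(s_4, k_2) = 0x76
s_6 = InvRound(s_5, k_1) = 0xA7
s_7 = InvRound(s_6, k_0) = 0x6A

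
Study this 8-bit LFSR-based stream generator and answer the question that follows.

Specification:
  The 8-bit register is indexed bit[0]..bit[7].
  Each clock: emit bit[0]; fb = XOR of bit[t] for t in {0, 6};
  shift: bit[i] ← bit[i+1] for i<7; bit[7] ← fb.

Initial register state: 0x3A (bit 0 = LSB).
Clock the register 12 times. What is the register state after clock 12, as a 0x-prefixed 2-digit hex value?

0x5F

reg_0 = 0x3A
clock 1: out=0, reg = 0x1D
clock 2: out=1, reg = 0x8E
clock 3: out=0, reg = 0x47
clock 4: out=1, reg = 0x23
clock 5: out=1, reg = 0x91
clock 6: out=1, reg = 0xC8
clock 7: out=0, reg = 0xE4
clock 8: out=0, reg = 0xF2
clock 9: out=0, reg = 0xF9
clock 10: out=1, reg = 0x7C
clock 11: out=0, reg = 0xBE
clock 12: out=0, reg = 0x5F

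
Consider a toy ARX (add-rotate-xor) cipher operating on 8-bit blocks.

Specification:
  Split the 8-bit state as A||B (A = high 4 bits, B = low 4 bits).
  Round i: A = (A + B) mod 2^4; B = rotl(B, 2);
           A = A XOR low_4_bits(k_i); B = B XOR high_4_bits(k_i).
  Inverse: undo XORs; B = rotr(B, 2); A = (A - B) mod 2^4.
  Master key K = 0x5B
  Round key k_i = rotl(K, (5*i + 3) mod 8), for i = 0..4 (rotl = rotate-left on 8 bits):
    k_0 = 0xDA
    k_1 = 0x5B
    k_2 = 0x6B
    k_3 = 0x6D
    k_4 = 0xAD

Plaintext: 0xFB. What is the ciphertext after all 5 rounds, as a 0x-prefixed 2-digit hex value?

0x03

s_0 = plaintext = 0xFB
s_1 = Round(s_0, k_0) = 0x03
s_2 = Round(s_1, k_1) = 0x89
s_3 = Round(s_2, k_2) = 0xA0
s_4 = Round(s_3, k_3) = 0x76
s_5 = Round(s_4, k_4) = 0x03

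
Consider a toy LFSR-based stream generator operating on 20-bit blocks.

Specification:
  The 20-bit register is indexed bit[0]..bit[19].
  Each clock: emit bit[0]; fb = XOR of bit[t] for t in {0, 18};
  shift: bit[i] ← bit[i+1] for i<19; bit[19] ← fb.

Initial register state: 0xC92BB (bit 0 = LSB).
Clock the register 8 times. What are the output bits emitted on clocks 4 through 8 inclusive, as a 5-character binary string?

reg_0 = 0xC92BB
clock 1: out=1, reg = 0x6495D
clock 2: out=1, reg = 0x324AE
clock 3: out=0, reg = 0x19257
clock 4: out=1, reg = 0x8C92B
clock 5: out=1, reg = 0xC6495
clock 6: out=1, reg = 0x6324A
clock 7: out=0, reg = 0xB1925
clock 8: out=1, reg = 0xD8C92

11101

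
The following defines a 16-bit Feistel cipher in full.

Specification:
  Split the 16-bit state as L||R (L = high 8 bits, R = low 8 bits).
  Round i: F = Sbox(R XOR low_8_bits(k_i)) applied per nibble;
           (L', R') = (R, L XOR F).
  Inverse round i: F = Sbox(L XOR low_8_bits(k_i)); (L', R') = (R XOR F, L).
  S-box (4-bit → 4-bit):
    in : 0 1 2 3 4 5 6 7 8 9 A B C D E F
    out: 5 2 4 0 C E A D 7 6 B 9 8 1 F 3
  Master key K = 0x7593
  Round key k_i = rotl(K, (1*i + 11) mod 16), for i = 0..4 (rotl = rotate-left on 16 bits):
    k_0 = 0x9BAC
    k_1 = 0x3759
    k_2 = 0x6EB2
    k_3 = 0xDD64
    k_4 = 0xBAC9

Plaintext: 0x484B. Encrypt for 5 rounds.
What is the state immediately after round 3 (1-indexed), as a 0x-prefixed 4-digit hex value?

s_0 = plaintext = 0x484B
s_1 = Round(s_0, k_0) = 0x4BB5
s_2 = Round(s_1, k_1) = 0xB5B3
s_3 = Round(s_2, k_2) = 0xB3E7
s_4 = Round(s_3, k_3) = 0xE7C3
s_5 = Round(s_4, k_4) = 0xC3BC

0xB3E7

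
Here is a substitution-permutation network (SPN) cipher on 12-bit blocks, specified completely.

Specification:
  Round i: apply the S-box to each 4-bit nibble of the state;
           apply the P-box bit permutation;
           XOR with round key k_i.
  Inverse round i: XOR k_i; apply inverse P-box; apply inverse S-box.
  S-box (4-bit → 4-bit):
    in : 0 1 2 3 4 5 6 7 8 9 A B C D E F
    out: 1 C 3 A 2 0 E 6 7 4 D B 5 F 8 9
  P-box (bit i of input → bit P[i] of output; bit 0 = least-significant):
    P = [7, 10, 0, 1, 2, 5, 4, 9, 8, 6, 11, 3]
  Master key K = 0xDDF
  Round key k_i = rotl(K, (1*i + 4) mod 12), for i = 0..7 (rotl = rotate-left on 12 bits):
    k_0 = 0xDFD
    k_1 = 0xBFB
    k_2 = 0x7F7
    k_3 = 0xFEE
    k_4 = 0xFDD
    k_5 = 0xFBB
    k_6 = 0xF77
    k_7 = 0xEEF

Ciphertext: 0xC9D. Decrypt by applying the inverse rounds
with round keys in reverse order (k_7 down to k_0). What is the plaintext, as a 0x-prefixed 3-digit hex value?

s_0 = ciphertext = 0xC9D
s_1 = InvRound(s_0, k_7) = 0x46E
s_2 = InvRound(s_1, k_6) = 0xA19
s_3 = InvRound(s_2, k_5) = 0x04B
s_4 = InvRound(s_3, k_4) = 0xCAB
s_5 = InvRound(s_4, k_3) = 0x2F9
s_6 = InvRound(s_5, k_2) = 0xF03
s_7 = InvRound(s_6, k_1) = 0x372
s_8 = InvRound(s_7, k_0) = 0x1FD

0x1FD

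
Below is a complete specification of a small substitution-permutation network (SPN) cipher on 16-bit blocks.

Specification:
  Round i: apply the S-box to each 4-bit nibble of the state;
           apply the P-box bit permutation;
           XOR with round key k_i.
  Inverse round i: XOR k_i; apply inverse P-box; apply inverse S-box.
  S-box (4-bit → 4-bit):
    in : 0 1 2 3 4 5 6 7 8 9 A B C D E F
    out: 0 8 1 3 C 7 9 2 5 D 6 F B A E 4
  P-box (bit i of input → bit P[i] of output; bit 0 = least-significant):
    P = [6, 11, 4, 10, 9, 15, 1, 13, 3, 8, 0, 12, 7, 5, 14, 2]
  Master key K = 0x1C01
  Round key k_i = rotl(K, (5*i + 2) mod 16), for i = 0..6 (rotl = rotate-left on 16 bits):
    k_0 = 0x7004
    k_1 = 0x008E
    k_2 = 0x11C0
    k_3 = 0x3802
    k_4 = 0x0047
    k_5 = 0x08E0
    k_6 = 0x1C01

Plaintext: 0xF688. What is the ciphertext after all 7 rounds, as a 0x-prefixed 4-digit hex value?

0x9A76

s_0 = plaintext = 0xF688
s_1 = Round(s_0, k_0) = 0x225E
s_2 = Round(s_1, k_1) = 0x8E14
s_3 = Round(s_2, k_2) = 0x6451
s_4 = Round(s_3, k_3) = 0xAE85
s_5 = Round(s_4, k_4) = 0x5B34
s_6 = Round(s_5, k_5) = 0xDF59
s_7 = Round(s_6, k_6) = 0x9A76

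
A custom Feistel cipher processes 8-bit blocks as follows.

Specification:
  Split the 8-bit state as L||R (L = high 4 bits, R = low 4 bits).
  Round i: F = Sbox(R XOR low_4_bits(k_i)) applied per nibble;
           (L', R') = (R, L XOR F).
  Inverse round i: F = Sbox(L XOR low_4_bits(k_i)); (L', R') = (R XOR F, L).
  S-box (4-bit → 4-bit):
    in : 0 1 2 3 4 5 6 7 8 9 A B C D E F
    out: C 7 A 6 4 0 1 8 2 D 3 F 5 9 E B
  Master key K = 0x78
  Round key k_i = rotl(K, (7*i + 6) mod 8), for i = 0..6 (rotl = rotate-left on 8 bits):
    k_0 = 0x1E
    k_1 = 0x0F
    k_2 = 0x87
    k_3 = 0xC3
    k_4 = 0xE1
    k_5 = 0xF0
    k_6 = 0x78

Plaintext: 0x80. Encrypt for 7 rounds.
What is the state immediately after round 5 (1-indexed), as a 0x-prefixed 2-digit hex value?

0xCC

s_0 = plaintext = 0x80
s_1 = Round(s_0, k_0) = 0x06
s_2 = Round(s_1, k_1) = 0x6D
s_3 = Round(s_2, k_2) = 0xD5
s_4 = Round(s_3, k_3) = 0x5C
s_5 = Round(s_4, k_4) = 0xCC
s_6 = Round(s_5, k_5) = 0xC9
s_7 = Round(s_6, k_6) = 0x9B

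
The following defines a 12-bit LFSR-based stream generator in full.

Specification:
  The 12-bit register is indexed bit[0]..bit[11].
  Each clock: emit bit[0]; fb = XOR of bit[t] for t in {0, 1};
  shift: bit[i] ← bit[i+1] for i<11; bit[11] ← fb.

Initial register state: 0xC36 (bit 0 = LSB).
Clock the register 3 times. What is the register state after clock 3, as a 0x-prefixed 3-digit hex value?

0xB86

reg_0 = 0xC36
clock 1: out=0, reg = 0xE1B
clock 2: out=1, reg = 0x70D
clock 3: out=1, reg = 0xB86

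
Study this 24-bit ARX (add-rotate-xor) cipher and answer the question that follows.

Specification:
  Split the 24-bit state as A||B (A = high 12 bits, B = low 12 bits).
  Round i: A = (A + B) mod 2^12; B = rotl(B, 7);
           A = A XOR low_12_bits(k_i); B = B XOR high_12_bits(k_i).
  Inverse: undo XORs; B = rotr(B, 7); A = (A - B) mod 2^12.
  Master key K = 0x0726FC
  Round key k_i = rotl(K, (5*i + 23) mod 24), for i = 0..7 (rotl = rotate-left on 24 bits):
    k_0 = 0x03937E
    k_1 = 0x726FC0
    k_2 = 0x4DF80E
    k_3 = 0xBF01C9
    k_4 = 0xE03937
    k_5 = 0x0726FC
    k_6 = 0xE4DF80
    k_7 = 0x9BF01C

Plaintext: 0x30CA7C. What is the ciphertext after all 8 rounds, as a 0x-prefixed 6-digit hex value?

s_0 = plaintext = 0x30CA7C
s_1 = Round(s_0, k_0) = 0xEF6E6A
s_2 = Round(s_1, k_1) = 0x2A0255
s_3 = Round(s_2, k_2) = 0xCFBE4D
s_4 = Round(s_3, k_3) = 0xA81D02
s_5 = Round(s_4, k_4) = 0xEB4F6B
s_6 = Round(s_5, k_5) = 0x8E3589
s_7 = Round(s_6, k_6) = 0x1ECAE1
s_8 = Round(s_7, k_7) = 0xCD1968

0xCD1968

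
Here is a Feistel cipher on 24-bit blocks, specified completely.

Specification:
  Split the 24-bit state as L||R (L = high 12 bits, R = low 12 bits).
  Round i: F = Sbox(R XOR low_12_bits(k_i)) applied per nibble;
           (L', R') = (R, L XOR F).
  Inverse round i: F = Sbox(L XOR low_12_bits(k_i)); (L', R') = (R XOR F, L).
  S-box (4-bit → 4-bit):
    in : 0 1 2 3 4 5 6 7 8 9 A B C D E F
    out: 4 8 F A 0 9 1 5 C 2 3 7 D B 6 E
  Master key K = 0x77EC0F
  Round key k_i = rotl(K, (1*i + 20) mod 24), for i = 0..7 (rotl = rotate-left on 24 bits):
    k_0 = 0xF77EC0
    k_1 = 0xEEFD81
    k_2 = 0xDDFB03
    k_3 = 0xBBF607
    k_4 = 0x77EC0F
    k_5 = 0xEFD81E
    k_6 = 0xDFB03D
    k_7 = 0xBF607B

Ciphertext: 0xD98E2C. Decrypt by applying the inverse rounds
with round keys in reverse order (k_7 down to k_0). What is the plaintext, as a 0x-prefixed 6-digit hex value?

s_0 = ciphertext = 0xD98E2C
s_1 = InvRound(s_0, k_7) = 0x546D98
s_2 = InvRound(s_1, k_6) = 0x4CF546
s_3 = InvRound(s_2, k_5) = 0x8FE4CF
s_4 = InvRound(s_3, k_4) = 0x4278FE
s_5 = InvRound(s_4, k_3) = 0x70A427
s_6 = InvRound(s_5, k_2) = 0x96570A
s_7 = InvRound(s_6, k_1) = 0x76A965
s_8 = InvRound(s_7, k_0) = 0xB5676A

0xB5676A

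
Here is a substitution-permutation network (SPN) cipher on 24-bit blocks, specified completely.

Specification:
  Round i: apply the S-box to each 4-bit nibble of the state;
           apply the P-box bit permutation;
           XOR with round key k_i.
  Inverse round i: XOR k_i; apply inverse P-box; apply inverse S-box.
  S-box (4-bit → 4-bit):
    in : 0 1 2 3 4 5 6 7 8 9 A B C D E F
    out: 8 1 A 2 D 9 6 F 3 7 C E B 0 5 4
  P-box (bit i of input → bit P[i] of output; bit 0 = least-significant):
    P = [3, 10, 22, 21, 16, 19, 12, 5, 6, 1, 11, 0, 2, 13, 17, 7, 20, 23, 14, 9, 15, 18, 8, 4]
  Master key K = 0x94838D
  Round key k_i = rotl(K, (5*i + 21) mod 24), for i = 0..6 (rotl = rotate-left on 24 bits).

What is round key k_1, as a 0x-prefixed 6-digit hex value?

0x520E36

K = 0x94838D
k_0 = rotl(K, (5*0+21) mod 24) = rotl(K, 21) = 0xB29071
k_1 = rotl(K, (5*1+21) mod 24) = rotl(K, 2) = 0x520E36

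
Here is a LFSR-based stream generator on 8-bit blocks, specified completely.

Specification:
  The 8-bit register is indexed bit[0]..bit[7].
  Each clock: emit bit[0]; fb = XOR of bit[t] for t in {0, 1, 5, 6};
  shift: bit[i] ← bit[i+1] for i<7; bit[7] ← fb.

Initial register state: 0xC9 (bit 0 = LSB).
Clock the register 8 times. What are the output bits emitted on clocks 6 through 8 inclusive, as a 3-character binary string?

reg_0 = 0xC9
clock 1: out=1, reg = 0x64
clock 2: out=0, reg = 0x32
clock 3: out=0, reg = 0x19
clock 4: out=1, reg = 0x8C
clock 5: out=0, reg = 0x46
clock 6: out=0, reg = 0x23
clock 7: out=1, reg = 0x91
clock 8: out=1, reg = 0xC8

011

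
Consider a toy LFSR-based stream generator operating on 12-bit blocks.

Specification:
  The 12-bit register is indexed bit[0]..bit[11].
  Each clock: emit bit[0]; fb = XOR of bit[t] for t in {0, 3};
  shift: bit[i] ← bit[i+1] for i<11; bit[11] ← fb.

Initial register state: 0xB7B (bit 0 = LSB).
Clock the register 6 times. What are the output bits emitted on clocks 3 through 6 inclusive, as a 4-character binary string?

reg_0 = 0xB7B
clock 1: out=1, reg = 0x5BD
clock 2: out=1, reg = 0x2DE
clock 3: out=0, reg = 0x96F
clock 4: out=1, reg = 0x4B7
clock 5: out=1, reg = 0xA5B
clock 6: out=1, reg = 0x52D

0111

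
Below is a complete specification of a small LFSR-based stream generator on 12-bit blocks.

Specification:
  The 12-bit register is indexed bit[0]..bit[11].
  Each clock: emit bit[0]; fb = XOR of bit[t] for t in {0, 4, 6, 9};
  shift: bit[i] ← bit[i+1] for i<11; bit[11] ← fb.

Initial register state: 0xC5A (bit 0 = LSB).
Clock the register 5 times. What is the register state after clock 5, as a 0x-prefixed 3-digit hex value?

reg_0 = 0xC5A
clock 1: out=0, reg = 0x62D
clock 2: out=1, reg = 0x316
clock 3: out=0, reg = 0x18B
clock 4: out=1, reg = 0x8C5
clock 5: out=1, reg = 0x462

0x462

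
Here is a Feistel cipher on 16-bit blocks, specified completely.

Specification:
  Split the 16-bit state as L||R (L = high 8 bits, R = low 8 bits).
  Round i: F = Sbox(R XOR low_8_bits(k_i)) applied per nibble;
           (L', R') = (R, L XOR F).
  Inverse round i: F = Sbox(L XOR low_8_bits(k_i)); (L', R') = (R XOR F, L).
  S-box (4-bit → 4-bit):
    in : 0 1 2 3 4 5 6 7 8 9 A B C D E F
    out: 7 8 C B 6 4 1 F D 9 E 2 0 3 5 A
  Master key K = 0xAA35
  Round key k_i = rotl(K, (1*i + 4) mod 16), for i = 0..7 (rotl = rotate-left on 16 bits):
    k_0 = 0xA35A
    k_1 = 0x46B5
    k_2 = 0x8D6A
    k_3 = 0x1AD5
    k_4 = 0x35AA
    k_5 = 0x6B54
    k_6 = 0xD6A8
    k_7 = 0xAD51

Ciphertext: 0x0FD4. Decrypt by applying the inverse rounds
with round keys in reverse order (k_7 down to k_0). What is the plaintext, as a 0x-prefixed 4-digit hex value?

s_0 = ciphertext = 0x0FD4
s_1 = InvRound(s_0, k_7) = 0x910F
s_2 = InvRound(s_1, k_6) = 0xB691
s_3 = InvRound(s_2, k_5) = 0xCDB6
s_4 = InvRound(s_3, k_4) = 0xA9CD
s_5 = InvRound(s_4, k_3) = 0x3DA9
s_6 = InvRound(s_5, k_2) = 0xE63D
s_7 = InvRound(s_6, k_1) = 0x76E6
s_8 = InvRound(s_7, k_0) = 0x2676

0x2676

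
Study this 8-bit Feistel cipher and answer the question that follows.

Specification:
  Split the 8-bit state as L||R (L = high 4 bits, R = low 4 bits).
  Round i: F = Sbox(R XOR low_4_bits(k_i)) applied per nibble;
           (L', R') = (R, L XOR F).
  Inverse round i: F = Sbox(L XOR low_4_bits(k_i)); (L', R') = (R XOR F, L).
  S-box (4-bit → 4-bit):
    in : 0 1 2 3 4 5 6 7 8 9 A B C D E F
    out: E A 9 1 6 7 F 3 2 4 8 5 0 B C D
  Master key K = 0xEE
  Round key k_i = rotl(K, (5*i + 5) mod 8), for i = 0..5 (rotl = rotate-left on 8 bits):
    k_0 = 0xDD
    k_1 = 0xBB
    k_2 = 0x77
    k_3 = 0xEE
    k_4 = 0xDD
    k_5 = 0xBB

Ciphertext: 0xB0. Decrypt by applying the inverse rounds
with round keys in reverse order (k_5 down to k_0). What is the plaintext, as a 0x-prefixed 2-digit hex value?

0x08

s_0 = ciphertext = 0xB0
s_1 = InvRound(s_0, k_5) = 0xEB
s_2 = InvRound(s_1, k_4) = 0xAE
s_3 = InvRound(s_2, k_3) = 0x8A
s_4 = InvRound(s_3, k_2) = 0x78
s_5 = InvRound(s_4, k_1) = 0x87
s_6 = InvRound(s_5, k_0) = 0x08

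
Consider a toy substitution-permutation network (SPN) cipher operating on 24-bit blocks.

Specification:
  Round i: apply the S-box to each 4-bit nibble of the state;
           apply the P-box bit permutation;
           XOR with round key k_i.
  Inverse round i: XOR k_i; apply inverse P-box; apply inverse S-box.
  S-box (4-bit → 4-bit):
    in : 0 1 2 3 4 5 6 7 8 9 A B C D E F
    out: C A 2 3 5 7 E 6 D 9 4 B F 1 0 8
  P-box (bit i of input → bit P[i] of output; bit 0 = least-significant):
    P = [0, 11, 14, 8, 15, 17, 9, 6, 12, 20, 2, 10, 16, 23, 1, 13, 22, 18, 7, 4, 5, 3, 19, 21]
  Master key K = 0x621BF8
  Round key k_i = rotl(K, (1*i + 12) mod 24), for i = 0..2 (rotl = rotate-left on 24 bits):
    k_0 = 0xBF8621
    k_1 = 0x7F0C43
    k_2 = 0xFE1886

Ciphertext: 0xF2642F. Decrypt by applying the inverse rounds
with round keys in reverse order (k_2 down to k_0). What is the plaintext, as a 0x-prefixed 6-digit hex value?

0x96D183

s_0 = ciphertext = 0xF2642F
s_1 = InvRound(s_0, k_2) = 0x57F9E5
s_2 = InvRound(s_1, k_1) = 0x8A08D0
s_3 = InvRound(s_2, k_0) = 0x96D183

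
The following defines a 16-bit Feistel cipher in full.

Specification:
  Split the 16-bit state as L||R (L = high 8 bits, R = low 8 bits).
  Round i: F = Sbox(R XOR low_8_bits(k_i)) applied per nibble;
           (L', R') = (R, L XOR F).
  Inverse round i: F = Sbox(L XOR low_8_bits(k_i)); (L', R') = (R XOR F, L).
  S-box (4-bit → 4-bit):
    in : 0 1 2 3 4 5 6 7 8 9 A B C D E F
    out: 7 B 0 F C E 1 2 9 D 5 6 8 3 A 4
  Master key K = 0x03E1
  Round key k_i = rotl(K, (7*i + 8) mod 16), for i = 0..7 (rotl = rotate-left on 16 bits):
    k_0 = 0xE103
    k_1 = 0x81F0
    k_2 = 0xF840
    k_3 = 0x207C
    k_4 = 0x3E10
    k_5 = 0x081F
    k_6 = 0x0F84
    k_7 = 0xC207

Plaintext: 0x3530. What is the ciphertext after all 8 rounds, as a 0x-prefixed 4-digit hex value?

s_0 = plaintext = 0x3530
s_1 = Round(s_0, k_0) = 0x30CA
s_2 = Round(s_1, k_1) = 0xCAC5
s_3 = Round(s_2, k_2) = 0xC554
s_4 = Round(s_3, k_3) = 0x54CC
s_5 = Round(s_4, k_4) = 0xCC6C
s_6 = Round(s_5, k_5) = 0x6CE3
s_7 = Round(s_6, k_6) = 0xE37E
s_8 = Round(s_7, k_7) = 0x7ECE

0x7ECE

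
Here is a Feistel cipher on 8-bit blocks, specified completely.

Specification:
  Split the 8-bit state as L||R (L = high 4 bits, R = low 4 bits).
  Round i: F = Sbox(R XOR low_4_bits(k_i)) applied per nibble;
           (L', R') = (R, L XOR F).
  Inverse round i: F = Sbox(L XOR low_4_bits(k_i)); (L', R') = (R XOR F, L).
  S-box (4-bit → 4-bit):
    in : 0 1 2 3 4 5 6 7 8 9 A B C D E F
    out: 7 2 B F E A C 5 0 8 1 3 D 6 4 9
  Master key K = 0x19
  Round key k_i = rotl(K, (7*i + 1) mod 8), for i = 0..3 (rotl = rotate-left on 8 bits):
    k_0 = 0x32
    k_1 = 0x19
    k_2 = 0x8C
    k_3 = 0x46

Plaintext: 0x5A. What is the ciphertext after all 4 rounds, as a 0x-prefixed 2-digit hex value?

0x60

s_0 = plaintext = 0x5A
s_1 = Round(s_0, k_0) = 0xA5
s_2 = Round(s_1, k_1) = 0x57
s_3 = Round(s_2, k_2) = 0x76
s_4 = Round(s_3, k_3) = 0x60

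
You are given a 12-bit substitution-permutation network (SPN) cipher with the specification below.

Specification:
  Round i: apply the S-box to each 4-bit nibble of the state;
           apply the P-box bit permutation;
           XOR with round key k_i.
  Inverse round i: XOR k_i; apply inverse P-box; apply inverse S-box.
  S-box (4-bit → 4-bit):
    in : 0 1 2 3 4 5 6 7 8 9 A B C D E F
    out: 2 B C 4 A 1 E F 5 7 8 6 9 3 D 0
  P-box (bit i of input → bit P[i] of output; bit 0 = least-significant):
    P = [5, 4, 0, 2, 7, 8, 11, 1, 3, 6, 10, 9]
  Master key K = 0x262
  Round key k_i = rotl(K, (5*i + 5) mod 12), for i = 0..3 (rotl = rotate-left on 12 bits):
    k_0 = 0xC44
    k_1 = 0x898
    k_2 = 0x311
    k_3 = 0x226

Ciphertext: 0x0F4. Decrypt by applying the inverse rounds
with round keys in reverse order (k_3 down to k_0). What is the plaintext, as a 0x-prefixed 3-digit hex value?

0x42E

s_0 = ciphertext = 0x0F4
s_1 = InvRound(s_0, k_3) = 0x4C0
s_2 = InvRound(s_1, k_2) = 0x6DB
s_3 = InvRound(s_2, k_1) = 0x623
s_4 = InvRound(s_3, k_0) = 0x42E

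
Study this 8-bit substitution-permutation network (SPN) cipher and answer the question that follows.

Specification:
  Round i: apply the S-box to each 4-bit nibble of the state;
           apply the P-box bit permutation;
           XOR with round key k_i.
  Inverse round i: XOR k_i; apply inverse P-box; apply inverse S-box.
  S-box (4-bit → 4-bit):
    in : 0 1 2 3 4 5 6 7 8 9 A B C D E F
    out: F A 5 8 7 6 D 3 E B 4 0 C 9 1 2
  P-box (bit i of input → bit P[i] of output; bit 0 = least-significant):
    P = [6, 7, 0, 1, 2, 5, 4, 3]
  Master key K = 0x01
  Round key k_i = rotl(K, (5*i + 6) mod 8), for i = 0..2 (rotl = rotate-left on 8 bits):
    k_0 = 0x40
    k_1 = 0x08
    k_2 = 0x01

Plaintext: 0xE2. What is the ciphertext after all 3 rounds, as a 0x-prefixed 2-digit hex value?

0x80

s_0 = plaintext = 0xE2
s_1 = Round(s_0, k_0) = 0x05
s_2 = Round(s_1, k_1) = 0xB5
s_3 = Round(s_2, k_2) = 0x80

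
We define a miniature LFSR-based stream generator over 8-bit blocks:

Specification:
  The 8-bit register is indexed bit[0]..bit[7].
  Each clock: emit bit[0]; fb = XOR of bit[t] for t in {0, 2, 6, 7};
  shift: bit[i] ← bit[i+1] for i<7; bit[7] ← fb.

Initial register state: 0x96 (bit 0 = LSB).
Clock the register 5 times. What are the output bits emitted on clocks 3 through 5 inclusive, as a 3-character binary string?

reg_0 = 0x96
clock 1: out=0, reg = 0x4B
clock 2: out=1, reg = 0x25
clock 3: out=1, reg = 0x12
clock 4: out=0, reg = 0x09
clock 5: out=1, reg = 0x84

101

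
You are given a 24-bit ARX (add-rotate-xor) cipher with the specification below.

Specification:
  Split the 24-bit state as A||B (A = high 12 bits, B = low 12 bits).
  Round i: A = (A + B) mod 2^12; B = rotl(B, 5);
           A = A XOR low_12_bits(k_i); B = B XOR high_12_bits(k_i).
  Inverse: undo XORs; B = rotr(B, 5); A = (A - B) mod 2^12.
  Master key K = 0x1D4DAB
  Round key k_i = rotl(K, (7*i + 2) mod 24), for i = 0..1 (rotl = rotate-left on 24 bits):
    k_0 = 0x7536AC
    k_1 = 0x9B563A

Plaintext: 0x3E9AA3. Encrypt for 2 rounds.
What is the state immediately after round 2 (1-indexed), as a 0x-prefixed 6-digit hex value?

s_0 = plaintext = 0x3E9AA3
s_1 = Round(s_0, k_0) = 0x820326
s_2 = Round(s_1, k_1) = 0xD7CD73

0xD7CD73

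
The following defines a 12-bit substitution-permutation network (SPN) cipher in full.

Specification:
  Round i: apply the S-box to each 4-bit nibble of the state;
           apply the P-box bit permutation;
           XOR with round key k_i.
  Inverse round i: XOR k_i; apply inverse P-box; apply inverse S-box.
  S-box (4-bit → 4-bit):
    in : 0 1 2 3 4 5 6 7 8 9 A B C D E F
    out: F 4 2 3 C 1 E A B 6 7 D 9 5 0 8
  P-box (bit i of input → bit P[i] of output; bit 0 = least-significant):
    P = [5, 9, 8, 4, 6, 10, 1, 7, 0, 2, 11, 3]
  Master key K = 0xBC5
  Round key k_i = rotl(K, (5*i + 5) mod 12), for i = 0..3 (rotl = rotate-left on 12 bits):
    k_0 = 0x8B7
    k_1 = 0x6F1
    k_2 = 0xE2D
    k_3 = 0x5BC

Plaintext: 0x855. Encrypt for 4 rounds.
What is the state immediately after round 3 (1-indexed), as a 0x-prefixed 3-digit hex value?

s_0 = plaintext = 0x855
s_1 = Round(s_0, k_0) = 0x8DA
s_2 = Round(s_1, k_1) = 0x59E
s_3 = Round(s_2, k_2) = 0xA2E
s_4 = Round(s_3, k_3) = 0x9B9

0xA2E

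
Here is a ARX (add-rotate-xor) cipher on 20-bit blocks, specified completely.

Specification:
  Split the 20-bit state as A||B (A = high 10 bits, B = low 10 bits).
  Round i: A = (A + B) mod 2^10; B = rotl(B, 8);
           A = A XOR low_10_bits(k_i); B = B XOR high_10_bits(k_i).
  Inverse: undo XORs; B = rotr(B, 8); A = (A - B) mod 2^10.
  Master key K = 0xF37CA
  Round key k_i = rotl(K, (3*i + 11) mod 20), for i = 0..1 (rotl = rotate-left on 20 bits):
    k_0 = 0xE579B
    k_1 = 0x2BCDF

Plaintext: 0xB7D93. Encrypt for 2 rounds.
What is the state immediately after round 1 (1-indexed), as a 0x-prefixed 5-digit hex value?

0xFA4F1

s_0 = plaintext = 0xB7D93
s_1 = Round(s_0, k_0) = 0xFA4F1
s_2 = Round(s_1, k_1) = 0x01593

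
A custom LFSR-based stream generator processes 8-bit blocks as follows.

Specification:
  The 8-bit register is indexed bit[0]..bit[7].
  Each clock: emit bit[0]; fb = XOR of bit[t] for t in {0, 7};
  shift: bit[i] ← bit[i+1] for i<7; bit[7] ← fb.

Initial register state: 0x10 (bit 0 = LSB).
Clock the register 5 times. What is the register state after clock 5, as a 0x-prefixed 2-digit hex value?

reg_0 = 0x10
clock 1: out=0, reg = 0x08
clock 2: out=0, reg = 0x04
clock 3: out=0, reg = 0x02
clock 4: out=0, reg = 0x01
clock 5: out=1, reg = 0x80

0x80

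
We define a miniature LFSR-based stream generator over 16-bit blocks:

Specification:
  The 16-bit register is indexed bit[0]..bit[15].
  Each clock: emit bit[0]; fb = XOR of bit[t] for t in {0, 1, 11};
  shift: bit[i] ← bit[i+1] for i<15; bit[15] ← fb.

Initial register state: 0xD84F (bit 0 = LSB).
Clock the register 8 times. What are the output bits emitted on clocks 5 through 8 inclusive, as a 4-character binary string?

0010

reg_0 = 0xD84F
clock 1: out=1, reg = 0xEC27
clock 2: out=1, reg = 0xF613
clock 3: out=1, reg = 0x7B09
clock 4: out=1, reg = 0x3D84
clock 5: out=0, reg = 0x9EC2
clock 6: out=0, reg = 0x4F61
clock 7: out=1, reg = 0x27B0
clock 8: out=0, reg = 0x13D8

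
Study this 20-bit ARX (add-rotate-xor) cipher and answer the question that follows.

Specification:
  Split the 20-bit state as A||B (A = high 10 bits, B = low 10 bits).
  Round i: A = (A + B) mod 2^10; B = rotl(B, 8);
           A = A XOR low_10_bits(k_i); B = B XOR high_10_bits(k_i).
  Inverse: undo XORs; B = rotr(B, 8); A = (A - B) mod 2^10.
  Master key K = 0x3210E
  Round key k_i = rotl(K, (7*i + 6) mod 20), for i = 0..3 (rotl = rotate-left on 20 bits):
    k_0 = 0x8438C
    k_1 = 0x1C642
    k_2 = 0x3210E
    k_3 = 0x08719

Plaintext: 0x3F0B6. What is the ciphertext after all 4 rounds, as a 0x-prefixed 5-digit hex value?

s_0 = plaintext = 0x3F0B6
s_1 = Round(s_0, k_0) = 0x8F83D
s_2 = Round(s_1, k_1) = 0x0E57E
s_3 = Round(s_2, k_2) = 0x2E697
s_4 = Round(s_3, k_3) = 0x12784

0x12784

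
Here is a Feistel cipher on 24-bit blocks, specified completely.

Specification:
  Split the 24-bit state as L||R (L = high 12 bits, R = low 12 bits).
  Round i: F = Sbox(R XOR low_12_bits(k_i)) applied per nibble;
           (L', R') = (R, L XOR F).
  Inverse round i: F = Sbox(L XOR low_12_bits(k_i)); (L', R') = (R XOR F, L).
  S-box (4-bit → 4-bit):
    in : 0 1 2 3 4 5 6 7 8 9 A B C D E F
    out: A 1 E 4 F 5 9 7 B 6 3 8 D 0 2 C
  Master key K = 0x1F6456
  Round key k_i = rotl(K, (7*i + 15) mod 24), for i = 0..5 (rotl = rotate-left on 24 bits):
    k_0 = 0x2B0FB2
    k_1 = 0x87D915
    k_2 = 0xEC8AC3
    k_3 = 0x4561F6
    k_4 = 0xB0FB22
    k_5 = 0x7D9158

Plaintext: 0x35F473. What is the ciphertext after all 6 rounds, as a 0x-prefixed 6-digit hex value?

0x975B8F

s_0 = plaintext = 0x35F473
s_1 = Round(s_0, k_0) = 0x473B8E
s_2 = Round(s_1, k_1) = 0xB8EA1B
s_3 = Round(s_2, k_2) = 0xA1B185
s_4 = Round(s_3, k_3) = 0x18506F
s_5 = Round(s_4, k_4) = 0x06F975
s_6 = Round(s_5, k_5) = 0x975B8F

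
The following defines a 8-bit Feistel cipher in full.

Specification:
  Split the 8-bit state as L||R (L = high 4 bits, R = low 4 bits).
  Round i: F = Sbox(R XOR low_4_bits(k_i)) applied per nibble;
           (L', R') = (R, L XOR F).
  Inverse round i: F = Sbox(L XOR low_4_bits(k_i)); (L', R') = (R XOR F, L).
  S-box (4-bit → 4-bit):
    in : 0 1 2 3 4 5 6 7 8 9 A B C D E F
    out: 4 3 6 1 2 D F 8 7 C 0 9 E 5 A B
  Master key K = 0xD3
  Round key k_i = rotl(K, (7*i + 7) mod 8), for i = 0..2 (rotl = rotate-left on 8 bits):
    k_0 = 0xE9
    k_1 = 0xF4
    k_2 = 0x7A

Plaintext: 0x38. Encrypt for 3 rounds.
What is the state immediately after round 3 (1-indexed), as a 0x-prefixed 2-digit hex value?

0xA4

s_0 = plaintext = 0x38
s_1 = Round(s_0, k_0) = 0x80
s_2 = Round(s_1, k_1) = 0x0A
s_3 = Round(s_2, k_2) = 0xA4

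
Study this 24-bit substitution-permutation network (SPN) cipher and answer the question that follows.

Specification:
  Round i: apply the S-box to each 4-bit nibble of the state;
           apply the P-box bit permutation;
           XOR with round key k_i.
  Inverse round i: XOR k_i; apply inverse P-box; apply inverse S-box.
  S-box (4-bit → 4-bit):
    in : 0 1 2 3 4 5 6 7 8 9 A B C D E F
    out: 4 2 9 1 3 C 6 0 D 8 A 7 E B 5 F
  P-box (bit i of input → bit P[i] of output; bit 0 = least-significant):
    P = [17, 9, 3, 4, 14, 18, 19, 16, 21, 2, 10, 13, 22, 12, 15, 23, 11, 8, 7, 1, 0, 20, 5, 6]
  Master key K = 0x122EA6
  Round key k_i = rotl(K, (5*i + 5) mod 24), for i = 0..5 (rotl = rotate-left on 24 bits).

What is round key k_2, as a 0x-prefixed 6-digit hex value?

K = 0x122EA6
k_0 = rotl(K, (5*0+5) mod 24) = rotl(K, 5) = 0x45D4C2
k_1 = rotl(K, (5*1+5) mod 24) = rotl(K, 10) = 0xBA9848
k_2 = rotl(K, (5*2+5) mod 24) = rotl(K, 15) = 0x530917

0x530917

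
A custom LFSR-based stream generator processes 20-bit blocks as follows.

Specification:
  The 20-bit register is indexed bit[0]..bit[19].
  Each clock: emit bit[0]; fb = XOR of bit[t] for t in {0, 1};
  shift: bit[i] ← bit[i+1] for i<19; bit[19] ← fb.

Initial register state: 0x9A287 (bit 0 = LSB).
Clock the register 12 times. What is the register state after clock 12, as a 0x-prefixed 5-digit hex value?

0x3C49A

reg_0 = 0x9A287
clock 1: out=1, reg = 0x4D143
clock 2: out=1, reg = 0x268A1
clock 3: out=1, reg = 0x93450
clock 4: out=0, reg = 0x49A28
clock 5: out=0, reg = 0x24D14
clock 6: out=0, reg = 0x1268A
clock 7: out=0, reg = 0x89345
clock 8: out=1, reg = 0xC49A2
clock 9: out=0, reg = 0xE24D1
clock 10: out=1, reg = 0xF1268
clock 11: out=0, reg = 0x78934
clock 12: out=0, reg = 0x3C49A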